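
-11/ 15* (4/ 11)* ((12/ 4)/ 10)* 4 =-8/ 25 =-0.32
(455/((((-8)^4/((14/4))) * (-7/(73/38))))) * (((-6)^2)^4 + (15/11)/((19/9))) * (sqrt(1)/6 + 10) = -1822004.61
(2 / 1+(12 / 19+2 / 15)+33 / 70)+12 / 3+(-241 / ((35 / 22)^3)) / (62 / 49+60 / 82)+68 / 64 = -17346196039 / 800394000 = -21.67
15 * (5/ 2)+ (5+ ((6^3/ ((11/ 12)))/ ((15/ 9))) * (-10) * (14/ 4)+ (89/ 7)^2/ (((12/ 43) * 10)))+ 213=-299787787/ 64680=-4634.94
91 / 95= 0.96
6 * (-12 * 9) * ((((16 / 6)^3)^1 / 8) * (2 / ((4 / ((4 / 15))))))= -1024 / 5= -204.80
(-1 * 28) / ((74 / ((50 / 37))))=-700 / 1369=-0.51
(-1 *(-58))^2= 3364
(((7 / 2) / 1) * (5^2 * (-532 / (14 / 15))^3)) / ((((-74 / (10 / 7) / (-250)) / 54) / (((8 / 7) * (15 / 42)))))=-3125131875000000 / 1813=-1723735176503.03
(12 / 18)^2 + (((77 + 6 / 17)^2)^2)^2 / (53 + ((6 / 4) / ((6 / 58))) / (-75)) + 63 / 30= 120709038641537535706977484369 / 4972947722114490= 24273136454813.21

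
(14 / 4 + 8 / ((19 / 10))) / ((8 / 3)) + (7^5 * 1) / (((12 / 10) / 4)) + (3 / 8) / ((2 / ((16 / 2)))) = 56027.72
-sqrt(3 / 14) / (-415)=sqrt(42) / 5810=0.00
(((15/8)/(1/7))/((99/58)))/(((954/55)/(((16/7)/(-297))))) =-0.00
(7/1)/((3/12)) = 28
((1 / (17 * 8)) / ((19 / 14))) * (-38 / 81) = -7 / 2754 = -0.00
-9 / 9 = -1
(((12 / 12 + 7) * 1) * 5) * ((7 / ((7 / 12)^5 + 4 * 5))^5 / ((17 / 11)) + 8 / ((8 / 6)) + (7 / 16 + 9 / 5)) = 34794668377450174310947122714794523541 / 105555566386569256065007280044848238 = 329.63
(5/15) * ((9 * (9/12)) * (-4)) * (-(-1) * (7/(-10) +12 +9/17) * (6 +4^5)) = -1864197/17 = -109658.65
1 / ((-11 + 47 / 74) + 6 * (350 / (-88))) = -407 / 13931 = -0.03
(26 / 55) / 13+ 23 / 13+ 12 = 9871 / 715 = 13.81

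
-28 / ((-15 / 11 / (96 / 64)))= 154 / 5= 30.80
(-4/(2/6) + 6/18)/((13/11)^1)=-385/39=-9.87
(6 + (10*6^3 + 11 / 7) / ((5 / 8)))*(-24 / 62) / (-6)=242516 / 1085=223.52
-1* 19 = -19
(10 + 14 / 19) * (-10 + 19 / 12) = -1717 / 19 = -90.37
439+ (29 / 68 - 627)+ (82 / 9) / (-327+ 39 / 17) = -79220399 / 422280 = -187.60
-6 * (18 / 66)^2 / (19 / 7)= -0.16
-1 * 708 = -708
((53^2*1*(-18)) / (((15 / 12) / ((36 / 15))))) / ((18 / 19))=-2561808 / 25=-102472.32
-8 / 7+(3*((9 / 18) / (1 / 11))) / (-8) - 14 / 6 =-1861 / 336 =-5.54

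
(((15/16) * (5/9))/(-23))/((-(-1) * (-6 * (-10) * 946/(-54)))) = 15/696256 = 0.00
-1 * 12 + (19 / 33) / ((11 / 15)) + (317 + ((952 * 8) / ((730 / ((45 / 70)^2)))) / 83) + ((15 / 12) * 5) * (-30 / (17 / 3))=237955741699 / 872435410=272.75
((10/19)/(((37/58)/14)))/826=580/41477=0.01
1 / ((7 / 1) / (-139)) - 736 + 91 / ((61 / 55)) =-287716 / 427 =-673.81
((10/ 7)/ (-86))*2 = -10/ 301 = -0.03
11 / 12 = 0.92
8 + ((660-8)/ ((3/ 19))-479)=3658.33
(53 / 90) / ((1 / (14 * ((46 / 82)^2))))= 196259 / 75645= 2.59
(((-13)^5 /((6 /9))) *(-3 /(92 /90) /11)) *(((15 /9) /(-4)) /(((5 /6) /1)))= -150373665 /2024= -74295.29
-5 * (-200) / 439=2.28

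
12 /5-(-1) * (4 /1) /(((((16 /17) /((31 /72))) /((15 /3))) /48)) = 13247 /30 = 441.57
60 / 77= 0.78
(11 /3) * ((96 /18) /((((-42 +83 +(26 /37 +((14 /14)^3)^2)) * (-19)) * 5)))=-1628 /337725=-0.00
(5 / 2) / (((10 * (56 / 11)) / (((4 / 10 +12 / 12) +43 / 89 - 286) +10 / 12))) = -8320037 / 598080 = -13.91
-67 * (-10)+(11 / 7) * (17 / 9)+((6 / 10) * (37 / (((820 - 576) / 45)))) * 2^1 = 5235371 / 7686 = 681.16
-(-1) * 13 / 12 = 13 / 12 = 1.08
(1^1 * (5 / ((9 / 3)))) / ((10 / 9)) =3 / 2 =1.50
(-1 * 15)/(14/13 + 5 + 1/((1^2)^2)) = -195/92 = -2.12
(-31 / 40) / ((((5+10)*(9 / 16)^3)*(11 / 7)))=-0.18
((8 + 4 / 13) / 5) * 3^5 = 26244 / 65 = 403.75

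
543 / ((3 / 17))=3077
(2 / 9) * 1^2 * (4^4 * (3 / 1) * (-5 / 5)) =-512 / 3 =-170.67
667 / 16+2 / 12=2009 / 48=41.85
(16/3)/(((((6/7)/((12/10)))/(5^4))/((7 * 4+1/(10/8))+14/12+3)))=1384600/9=153844.44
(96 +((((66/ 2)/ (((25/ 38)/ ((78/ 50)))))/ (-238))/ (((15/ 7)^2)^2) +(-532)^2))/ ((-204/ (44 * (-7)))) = 1302904896991313/ 3048046875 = 427455.66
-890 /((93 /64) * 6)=-28480 /279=-102.08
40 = 40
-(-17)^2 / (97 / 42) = -125.13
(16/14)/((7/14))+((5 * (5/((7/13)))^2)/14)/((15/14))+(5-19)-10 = 7.03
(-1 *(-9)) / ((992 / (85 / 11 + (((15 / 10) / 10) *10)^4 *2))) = 14139 / 87296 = 0.16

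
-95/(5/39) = -741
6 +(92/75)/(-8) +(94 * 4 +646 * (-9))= -814823/150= -5432.15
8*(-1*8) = -64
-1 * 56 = -56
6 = 6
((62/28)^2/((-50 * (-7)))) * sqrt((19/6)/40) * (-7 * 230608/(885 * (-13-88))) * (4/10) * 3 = 1978699 * sqrt(285)/391059375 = 0.09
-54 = -54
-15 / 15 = -1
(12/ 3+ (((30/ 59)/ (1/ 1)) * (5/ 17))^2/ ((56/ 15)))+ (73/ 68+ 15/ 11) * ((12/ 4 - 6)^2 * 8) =27806306761/ 154925386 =179.48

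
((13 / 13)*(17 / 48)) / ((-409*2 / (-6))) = 17 / 6544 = 0.00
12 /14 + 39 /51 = 193 /119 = 1.62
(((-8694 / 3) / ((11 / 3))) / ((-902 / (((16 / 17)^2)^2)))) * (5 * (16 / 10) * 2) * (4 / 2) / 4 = 2279079936 / 414347681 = 5.50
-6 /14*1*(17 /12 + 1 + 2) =-53 /28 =-1.89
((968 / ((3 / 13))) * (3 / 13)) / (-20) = -48.40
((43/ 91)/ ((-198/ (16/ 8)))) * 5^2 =-1075/ 9009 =-0.12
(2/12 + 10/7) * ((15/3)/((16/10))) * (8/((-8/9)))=-5025/112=-44.87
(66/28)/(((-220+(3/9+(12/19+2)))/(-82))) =77121/86597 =0.89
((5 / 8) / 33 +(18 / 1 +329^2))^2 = 816838178105161 / 69696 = 11720015181.72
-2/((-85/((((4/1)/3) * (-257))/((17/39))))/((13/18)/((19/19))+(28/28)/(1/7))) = -1857596/13005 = -142.84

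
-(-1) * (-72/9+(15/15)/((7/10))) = -46/7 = -6.57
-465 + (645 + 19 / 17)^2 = 120513871 / 289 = 417003.01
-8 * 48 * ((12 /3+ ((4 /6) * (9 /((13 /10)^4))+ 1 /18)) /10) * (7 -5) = -472.81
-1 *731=-731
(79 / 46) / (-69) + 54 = 171317 / 3174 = 53.98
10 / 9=1.11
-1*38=-38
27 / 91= 0.30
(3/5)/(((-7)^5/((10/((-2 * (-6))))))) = -1/33614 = -0.00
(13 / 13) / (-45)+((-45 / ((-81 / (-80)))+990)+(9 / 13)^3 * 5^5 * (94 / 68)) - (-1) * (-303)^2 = 105534750089 / 1120470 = 94187.93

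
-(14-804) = 790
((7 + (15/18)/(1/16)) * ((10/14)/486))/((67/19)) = 5795/683802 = 0.01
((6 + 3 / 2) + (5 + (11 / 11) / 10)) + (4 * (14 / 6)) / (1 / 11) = 1729 / 15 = 115.27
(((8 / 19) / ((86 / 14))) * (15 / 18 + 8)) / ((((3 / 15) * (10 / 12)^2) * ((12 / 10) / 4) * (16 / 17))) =12614 / 817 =15.44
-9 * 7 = -63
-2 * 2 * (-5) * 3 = 60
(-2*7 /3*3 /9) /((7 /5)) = -10 /9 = -1.11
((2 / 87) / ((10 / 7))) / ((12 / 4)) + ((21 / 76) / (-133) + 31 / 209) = 3142703 / 20728620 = 0.15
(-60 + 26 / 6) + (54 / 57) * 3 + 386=18991 / 57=333.18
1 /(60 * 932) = 1 /55920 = 0.00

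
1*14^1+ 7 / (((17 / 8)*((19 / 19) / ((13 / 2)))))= 602 / 17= 35.41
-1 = -1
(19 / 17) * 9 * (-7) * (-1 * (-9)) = -10773 / 17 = -633.71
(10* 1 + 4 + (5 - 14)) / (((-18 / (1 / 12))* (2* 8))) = -5 / 3456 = -0.00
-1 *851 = -851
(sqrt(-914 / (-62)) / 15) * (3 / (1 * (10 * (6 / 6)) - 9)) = sqrt(14167) / 155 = 0.77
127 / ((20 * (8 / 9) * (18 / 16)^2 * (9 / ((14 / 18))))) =1778 / 3645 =0.49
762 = 762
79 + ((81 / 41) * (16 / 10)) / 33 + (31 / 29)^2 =152168656 / 1896455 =80.24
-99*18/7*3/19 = -40.20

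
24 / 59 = 0.41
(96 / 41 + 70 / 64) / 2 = 1.72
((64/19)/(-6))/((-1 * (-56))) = -4/399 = -0.01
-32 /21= -1.52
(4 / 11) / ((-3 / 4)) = -16 / 33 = -0.48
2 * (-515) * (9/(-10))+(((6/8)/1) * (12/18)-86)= 1683/2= 841.50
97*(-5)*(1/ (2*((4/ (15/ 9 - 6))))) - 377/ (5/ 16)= -113243/ 120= -943.69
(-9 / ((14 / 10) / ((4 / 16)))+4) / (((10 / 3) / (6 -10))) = -201 / 70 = -2.87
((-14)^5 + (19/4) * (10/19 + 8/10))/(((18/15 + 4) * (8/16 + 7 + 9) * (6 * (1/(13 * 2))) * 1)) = -5378177/198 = -27162.51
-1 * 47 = -47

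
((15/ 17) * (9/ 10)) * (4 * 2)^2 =864/ 17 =50.82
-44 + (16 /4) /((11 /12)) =-436 /11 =-39.64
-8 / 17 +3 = 43 / 17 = 2.53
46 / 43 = 1.07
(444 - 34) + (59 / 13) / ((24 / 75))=44115 / 104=424.18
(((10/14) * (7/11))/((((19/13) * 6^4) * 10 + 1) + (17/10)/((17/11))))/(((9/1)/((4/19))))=2600/4632287913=0.00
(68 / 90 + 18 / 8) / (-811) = -541 / 145980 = -0.00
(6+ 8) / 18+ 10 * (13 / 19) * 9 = 62.36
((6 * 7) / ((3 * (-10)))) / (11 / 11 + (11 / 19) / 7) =-931 / 720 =-1.29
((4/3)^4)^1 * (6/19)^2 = 1024/3249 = 0.32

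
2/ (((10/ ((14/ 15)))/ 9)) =42/ 25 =1.68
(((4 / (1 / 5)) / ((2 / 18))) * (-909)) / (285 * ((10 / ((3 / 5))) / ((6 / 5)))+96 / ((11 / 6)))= -5399460 / 132353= -40.80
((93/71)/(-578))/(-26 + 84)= -93/2380204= -0.00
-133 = -133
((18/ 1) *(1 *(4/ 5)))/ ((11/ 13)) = 17.02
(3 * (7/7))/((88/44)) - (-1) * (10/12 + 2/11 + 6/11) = 101/33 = 3.06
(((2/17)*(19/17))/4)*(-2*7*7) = -931/289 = -3.22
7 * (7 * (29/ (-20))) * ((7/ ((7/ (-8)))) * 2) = 5684/ 5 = 1136.80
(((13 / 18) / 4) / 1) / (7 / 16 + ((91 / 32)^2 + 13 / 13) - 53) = -1664 / 400671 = -0.00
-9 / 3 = -3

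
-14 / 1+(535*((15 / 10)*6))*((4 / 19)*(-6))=-115826 / 19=-6096.11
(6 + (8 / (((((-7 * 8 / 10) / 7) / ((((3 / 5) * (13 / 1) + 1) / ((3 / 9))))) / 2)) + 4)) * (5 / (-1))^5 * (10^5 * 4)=647500000000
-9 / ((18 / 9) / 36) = -162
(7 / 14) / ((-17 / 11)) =-11 / 34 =-0.32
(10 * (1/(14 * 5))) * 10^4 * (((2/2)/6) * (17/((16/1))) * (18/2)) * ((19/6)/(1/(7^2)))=1413125/4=353281.25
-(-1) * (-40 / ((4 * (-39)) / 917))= 9170 / 39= 235.13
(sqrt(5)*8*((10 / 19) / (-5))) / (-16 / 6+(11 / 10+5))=-480*sqrt(5) / 1957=-0.55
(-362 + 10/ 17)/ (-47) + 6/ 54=56095/ 7191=7.80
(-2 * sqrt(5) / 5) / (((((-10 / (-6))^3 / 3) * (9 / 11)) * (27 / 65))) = -286 * sqrt(5) / 375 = -1.71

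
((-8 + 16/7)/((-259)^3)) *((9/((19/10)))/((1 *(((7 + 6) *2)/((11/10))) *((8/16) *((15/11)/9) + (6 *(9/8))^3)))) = 4181760/19516704376633009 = 0.00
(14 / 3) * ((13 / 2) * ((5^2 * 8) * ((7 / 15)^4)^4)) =0.03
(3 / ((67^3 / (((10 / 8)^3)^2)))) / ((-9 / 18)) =-46875 / 615962624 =-0.00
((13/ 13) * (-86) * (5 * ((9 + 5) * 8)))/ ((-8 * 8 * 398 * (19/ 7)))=10535/ 15124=0.70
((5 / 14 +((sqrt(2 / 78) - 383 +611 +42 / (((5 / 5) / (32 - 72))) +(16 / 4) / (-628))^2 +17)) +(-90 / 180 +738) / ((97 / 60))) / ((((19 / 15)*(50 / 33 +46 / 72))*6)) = 454236687969549045 / 3526265949661 - 150456900*sqrt(39) / 33078487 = 128786.80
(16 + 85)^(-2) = 1 / 10201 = 0.00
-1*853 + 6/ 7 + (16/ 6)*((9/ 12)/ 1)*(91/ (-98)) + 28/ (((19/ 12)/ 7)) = -13874/ 19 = -730.21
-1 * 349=-349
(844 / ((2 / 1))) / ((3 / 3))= 422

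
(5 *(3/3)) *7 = 35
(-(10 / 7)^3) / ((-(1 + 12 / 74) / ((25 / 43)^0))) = 37000 / 14749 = 2.51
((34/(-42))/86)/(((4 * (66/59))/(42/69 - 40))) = 151453/1827672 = 0.08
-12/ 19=-0.63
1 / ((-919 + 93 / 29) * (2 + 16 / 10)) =-145 / 478044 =-0.00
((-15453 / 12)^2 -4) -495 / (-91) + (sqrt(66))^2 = 2414583083 / 1456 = 1658367.50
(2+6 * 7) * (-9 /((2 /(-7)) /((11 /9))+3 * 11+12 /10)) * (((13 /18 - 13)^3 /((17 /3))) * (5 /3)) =13444706275 /2118474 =6346.41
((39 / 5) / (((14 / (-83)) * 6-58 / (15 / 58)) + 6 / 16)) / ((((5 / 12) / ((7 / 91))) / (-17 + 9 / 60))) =6041736 / 56001025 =0.11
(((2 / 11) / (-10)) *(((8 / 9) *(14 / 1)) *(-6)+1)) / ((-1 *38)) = -221 / 6270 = -0.04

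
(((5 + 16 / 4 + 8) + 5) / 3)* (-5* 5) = -550 / 3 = -183.33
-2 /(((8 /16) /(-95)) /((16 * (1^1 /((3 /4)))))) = 8106.67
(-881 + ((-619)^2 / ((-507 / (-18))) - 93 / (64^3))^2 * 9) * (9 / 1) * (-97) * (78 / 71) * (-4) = 8560964501501518524008003355 / 1339918127202304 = 6389169851277.76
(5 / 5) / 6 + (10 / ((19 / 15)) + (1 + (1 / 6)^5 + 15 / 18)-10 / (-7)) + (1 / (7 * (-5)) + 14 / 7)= 9821183 / 738720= 13.29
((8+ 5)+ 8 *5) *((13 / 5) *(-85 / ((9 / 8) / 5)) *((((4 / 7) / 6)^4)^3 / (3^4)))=-1919057920 / 5362398255800861289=-0.00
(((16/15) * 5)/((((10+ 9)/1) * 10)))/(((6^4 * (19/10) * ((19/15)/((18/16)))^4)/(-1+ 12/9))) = 455625/192699928576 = 0.00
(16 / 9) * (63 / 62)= 56 / 31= 1.81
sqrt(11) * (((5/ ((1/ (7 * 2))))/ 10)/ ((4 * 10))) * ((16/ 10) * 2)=14 * sqrt(11)/ 25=1.86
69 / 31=2.23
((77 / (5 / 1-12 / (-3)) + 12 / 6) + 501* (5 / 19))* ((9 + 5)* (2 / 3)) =681800 / 513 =1329.04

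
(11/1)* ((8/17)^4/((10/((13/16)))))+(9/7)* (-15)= -56248547/2923235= -19.24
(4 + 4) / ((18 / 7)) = 28 / 9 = 3.11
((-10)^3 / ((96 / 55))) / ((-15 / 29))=39875 / 36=1107.64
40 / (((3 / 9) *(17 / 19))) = 2280 / 17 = 134.12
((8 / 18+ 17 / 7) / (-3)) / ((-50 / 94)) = 8507 / 4725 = 1.80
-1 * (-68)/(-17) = -4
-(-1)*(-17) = -17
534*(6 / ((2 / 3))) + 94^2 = 13642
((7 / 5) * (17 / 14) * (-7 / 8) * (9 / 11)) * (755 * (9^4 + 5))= -530930043 / 88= -6033295.94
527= 527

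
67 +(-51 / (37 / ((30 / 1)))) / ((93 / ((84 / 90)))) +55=139458 / 1147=121.59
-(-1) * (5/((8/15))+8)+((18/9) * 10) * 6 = 1099/8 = 137.38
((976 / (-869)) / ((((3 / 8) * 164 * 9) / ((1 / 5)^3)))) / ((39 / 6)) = -3904 / 1563222375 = -0.00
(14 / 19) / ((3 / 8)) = 1.96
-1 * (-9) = 9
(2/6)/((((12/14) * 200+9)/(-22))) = -154/3789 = -0.04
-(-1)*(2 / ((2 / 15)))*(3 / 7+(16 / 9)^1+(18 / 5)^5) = 119477159 / 13125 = 9103.02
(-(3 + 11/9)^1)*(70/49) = -380/63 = -6.03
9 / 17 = 0.53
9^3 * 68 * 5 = 247860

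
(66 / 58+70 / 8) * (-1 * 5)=-5735 / 116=-49.44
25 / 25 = 1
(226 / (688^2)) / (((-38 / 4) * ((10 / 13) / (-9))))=13221 / 22483840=0.00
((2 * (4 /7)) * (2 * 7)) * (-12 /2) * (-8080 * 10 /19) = 7756800 /19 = 408252.63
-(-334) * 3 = 1002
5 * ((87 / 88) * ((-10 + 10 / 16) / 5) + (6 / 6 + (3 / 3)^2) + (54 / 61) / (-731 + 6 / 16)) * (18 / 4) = 327780063 / 100403072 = 3.26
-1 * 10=-10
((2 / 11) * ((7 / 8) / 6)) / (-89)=-7 / 23496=-0.00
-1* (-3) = 3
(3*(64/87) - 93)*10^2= -263300/29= -9079.31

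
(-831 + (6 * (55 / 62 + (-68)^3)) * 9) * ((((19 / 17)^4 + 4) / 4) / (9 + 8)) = -211466352345 / 152303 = -1388458.22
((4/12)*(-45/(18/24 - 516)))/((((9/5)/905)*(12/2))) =45250/18549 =2.44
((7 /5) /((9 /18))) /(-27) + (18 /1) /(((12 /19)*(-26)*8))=-13519 /56160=-0.24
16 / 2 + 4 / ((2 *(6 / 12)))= 12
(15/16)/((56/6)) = 45/448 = 0.10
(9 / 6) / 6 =1 / 4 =0.25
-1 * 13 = -13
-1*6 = -6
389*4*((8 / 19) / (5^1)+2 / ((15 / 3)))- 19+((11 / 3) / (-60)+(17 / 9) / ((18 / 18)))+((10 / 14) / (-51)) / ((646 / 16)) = 5093925761 / 6918660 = 736.26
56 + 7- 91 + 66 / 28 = -359 / 14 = -25.64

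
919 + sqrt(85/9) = sqrt(85)/3 + 919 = 922.07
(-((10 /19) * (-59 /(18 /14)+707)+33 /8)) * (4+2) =-481643 /228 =-2112.47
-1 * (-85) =85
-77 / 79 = -0.97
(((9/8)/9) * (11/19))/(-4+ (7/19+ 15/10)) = -11/324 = -0.03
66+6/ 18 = 199/ 3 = 66.33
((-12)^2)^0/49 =1/49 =0.02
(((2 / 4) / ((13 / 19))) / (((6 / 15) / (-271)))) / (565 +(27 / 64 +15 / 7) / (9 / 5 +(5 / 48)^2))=-751893023 / 860205580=-0.87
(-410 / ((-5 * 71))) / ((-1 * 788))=-41 / 27974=-0.00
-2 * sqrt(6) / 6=-sqrt(6) / 3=-0.82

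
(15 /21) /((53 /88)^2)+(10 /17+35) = 12554355 /334271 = 37.56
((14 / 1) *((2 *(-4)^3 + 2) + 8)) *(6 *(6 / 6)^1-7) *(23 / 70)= 2714 / 5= 542.80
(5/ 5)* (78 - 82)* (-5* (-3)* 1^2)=-60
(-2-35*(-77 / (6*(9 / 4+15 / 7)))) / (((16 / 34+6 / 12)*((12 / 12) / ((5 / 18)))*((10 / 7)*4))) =5.02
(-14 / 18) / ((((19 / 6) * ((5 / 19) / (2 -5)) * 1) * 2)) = 7 / 5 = 1.40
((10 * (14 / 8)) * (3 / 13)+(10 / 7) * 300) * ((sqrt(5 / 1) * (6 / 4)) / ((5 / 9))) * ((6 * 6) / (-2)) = -3826521 * sqrt(5) / 182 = -47012.97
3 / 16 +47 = 47.19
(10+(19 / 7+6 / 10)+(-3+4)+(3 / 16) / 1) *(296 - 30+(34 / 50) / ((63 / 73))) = 1137457037 / 294000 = 3868.90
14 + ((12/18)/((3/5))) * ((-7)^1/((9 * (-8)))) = 4571/324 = 14.11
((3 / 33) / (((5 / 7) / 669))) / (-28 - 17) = -1561 / 825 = -1.89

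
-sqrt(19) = -4.36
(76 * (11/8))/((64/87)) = 18183/128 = 142.05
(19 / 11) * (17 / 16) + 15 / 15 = 499 / 176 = 2.84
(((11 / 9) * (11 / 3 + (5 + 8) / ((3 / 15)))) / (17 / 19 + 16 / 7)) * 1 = 26.39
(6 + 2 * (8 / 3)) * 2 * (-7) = -476 / 3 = -158.67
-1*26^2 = -676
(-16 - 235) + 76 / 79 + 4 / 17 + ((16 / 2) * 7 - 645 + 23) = -1095623 / 1343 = -815.80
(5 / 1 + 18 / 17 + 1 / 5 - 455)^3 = -55493810110207 / 614125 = -90362401.97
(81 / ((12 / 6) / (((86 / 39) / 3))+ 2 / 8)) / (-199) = -13932 / 101689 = -0.14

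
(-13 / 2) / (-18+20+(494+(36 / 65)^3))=-3570125 / 272521312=-0.01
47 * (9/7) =423/7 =60.43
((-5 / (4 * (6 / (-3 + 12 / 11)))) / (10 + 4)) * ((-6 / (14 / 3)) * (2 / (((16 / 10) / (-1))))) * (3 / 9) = 75 / 4928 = 0.02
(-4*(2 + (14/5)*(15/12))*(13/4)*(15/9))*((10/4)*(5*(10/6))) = -89375/36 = -2482.64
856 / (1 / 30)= 25680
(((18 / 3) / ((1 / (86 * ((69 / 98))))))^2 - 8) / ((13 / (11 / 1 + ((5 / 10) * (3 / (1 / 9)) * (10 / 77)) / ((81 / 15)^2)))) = 7286614556024 / 64891827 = 112288.63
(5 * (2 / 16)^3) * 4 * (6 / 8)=15 / 512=0.03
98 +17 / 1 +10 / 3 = 355 / 3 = 118.33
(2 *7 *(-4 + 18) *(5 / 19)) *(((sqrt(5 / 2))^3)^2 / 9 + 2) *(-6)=-65905 / 57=-1156.23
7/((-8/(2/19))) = -7/76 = -0.09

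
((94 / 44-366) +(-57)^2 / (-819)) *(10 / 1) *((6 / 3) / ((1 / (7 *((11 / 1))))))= -7363970 / 13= -566459.23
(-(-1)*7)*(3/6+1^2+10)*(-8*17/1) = -10948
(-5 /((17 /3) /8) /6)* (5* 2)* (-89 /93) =11.26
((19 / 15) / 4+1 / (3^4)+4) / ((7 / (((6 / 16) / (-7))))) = -7013 / 211680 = -0.03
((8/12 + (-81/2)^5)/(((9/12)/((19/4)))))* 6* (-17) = 3378694063897/48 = 70389459664.52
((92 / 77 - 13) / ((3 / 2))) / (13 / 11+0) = -606 / 91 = -6.66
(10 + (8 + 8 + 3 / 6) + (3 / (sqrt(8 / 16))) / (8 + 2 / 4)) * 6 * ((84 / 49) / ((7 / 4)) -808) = -6287496 / 49 -1423584 * sqrt(2) / 833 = -130733.11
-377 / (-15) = 377 / 15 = 25.13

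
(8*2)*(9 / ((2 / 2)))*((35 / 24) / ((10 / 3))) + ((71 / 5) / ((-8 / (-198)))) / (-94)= 111411 / 1880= 59.26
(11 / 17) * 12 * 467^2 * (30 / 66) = 13085340 / 17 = 769725.88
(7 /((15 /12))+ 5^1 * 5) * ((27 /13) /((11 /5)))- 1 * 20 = 1271 /143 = 8.89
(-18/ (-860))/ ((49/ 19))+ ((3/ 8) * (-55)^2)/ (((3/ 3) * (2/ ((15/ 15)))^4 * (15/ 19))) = 89.81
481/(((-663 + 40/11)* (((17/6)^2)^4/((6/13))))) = -4101622272/50595168719573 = -0.00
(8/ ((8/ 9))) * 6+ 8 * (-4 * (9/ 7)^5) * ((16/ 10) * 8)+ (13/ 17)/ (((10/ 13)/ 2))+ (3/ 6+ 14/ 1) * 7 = -3661726157/ 2857190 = -1281.58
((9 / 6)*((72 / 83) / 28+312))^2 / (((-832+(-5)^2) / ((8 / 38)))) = -98598192300 / 1725274271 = -57.15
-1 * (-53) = 53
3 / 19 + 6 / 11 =147 / 209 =0.70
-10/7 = -1.43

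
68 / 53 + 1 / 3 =257 / 159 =1.62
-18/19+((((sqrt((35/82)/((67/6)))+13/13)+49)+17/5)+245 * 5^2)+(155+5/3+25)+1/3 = sqrt(288435)/2747+604148/95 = 6359.65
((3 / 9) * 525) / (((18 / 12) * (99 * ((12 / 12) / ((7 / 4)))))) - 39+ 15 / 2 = -8743 / 297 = -29.44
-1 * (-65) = 65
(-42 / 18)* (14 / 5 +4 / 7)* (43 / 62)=-5.46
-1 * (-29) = 29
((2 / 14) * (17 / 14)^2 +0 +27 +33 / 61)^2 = 770.15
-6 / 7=-0.86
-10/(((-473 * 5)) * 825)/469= 2/183015525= 0.00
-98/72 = -1.36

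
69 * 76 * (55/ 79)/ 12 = 24035/ 79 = 304.24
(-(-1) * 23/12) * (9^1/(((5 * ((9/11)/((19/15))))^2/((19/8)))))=19088597/4860000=3.93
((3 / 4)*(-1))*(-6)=9 / 2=4.50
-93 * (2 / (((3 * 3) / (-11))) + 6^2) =-9362 / 3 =-3120.67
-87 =-87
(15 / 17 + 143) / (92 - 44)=1223 / 408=3.00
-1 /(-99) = 1 /99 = 0.01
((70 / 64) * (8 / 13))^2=1225 / 2704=0.45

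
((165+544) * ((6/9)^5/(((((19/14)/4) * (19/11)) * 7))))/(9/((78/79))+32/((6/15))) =51910144/203254191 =0.26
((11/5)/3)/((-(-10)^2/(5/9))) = -11/2700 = -0.00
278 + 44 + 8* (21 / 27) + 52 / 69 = 68098 / 207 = 328.98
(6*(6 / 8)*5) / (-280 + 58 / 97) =-1455 / 18068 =-0.08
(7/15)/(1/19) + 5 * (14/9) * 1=749/45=16.64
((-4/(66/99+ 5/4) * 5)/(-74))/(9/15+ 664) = 600/2827873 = 0.00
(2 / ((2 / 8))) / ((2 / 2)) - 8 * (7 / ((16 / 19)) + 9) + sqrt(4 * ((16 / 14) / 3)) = -129.27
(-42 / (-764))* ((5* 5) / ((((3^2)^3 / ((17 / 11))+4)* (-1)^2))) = 8925 / 3089234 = 0.00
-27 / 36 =-0.75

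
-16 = -16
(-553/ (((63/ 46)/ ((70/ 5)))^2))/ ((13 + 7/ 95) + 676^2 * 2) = -222328120/ 3516480621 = -0.06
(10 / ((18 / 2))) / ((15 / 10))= 20 / 27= 0.74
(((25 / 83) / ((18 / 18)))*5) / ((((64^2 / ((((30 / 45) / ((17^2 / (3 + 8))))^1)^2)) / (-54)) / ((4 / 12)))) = -15125 / 3549308416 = -0.00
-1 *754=-754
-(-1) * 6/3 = 2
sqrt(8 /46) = 2* sqrt(23) /23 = 0.42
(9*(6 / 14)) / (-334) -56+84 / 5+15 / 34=-3852418 / 99365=-38.77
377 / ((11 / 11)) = 377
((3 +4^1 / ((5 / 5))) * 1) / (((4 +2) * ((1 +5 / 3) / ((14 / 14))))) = 7 / 16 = 0.44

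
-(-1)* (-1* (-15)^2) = -225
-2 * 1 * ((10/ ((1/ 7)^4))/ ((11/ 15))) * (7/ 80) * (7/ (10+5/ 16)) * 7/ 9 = -3294172/ 1089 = -3024.95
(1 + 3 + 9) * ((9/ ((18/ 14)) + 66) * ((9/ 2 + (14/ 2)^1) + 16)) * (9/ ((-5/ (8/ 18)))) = -20878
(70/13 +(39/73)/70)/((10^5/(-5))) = -358207/1328600000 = -0.00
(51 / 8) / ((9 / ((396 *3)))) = 1683 / 2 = 841.50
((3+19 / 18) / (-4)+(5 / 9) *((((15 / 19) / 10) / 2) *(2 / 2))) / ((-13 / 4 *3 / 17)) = 23069 / 13338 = 1.73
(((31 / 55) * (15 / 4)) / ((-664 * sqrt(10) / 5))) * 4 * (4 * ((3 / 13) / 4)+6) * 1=-7533 * sqrt(10) / 189904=-0.13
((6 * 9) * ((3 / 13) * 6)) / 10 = 486 / 65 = 7.48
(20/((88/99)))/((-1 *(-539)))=45/1078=0.04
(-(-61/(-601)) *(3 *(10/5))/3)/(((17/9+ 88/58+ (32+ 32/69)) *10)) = -366183/647057635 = -0.00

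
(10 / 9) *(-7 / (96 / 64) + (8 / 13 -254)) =-100640 / 351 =-286.72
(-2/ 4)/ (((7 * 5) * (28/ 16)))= -2/ 245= -0.01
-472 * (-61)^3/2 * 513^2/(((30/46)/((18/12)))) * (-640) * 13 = -269766116853951744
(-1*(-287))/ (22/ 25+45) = 7175/ 1147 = 6.26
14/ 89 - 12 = -1054/ 89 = -11.84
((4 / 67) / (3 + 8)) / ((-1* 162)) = -2 / 59697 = -0.00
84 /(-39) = -2.15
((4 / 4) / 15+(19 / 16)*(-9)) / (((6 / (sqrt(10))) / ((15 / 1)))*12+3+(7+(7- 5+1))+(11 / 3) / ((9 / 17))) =-154278225 / 287764384+1858221*sqrt(10) / 143882192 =-0.50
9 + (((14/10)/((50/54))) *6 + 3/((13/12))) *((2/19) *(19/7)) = 140859/11375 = 12.38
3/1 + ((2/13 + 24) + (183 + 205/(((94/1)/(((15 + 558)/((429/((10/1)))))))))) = 1608219/6721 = 239.28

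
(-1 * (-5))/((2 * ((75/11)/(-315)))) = -115.50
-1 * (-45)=45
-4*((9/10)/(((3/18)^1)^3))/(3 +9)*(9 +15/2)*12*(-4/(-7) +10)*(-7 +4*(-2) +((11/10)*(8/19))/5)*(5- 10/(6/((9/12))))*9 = 226903025844/3325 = 68241511.53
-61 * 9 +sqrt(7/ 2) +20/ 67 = -546.83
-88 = -88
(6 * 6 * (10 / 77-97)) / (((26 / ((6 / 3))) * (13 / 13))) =-268.26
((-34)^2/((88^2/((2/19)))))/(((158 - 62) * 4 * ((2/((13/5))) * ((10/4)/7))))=0.00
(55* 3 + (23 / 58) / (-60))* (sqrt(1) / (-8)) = -574177 / 27840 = -20.62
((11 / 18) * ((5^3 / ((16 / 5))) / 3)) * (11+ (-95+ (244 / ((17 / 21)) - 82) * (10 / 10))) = 7913125 / 7344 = 1077.50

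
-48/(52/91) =-84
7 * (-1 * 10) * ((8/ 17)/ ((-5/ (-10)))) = -1120/ 17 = -65.88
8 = 8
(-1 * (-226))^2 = 51076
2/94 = 1/47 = 0.02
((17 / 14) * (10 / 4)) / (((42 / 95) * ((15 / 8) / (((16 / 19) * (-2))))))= -2720 / 441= -6.17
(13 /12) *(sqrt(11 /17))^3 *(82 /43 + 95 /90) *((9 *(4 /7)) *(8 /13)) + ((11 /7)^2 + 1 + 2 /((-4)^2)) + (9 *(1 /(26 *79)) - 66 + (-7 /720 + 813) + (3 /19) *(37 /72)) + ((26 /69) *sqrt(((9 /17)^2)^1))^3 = 755.96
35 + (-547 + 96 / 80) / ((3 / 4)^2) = -42089 / 45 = -935.31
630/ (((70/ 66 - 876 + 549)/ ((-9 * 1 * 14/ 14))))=17.40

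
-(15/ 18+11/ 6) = -8/ 3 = -2.67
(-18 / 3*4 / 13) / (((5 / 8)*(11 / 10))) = -384 / 143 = -2.69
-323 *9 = -2907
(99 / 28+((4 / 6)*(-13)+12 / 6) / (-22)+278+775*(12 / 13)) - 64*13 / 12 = 11145815 / 12012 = 927.89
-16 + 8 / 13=-200 / 13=-15.38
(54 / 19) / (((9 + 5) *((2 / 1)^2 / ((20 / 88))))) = 135 / 11704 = 0.01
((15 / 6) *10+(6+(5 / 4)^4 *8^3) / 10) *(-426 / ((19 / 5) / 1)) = -320778 / 19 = -16883.05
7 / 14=1 / 2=0.50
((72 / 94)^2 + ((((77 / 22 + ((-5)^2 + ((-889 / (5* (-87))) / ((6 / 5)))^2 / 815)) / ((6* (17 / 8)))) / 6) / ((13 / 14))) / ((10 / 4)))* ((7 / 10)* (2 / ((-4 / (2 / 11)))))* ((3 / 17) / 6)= -3189629643773671 / 2280766016182475250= -0.00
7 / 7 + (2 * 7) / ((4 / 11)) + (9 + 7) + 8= 127 / 2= 63.50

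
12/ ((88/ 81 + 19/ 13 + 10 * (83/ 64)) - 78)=-404352/ 2105437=-0.19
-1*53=-53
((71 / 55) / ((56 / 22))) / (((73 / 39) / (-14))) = -2769 / 730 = -3.79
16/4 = 4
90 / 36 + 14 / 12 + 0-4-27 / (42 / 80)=-1087 / 21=-51.76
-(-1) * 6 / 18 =1 / 3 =0.33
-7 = -7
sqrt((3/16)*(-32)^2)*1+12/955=12/955+8*sqrt(3)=13.87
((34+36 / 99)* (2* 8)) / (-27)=-224 / 11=-20.36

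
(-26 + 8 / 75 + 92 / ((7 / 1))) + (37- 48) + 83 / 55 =-128444 / 5775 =-22.24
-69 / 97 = -0.71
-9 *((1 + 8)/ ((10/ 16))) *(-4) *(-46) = -119232/ 5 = -23846.40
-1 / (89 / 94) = -94 / 89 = -1.06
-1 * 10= -10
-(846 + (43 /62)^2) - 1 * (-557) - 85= -1439505 /3844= -374.48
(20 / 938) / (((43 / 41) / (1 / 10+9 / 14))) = 2132 / 141169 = 0.02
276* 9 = 2484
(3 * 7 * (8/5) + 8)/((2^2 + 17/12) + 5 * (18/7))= 17472/7675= 2.28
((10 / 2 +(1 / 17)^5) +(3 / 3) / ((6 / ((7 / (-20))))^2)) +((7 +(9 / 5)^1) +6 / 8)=297558026033 / 20445940800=14.55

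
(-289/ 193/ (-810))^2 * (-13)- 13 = -317708981473/ 24439068900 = -13.00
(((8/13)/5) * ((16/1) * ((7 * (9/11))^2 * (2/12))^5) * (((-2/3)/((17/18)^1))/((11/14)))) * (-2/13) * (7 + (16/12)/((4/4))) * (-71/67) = -644622689797860150720/54919928787582001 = -11737.50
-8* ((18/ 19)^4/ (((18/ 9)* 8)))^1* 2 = -104976/ 130321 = -0.81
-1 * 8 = -8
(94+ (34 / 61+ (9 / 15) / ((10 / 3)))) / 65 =288949 / 198250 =1.46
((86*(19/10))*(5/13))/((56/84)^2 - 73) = -7353/8489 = -0.87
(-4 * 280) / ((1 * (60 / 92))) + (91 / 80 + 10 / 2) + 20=-405887 / 240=-1691.20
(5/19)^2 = 25/361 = 0.07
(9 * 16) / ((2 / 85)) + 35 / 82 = 501875 / 82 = 6120.43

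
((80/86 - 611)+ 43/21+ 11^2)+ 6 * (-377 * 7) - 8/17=-250551235/15351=-16321.49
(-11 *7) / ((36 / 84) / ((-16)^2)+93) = -137984 / 166659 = -0.83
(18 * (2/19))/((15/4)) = 48/95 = 0.51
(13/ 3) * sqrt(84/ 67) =26 * sqrt(1407)/ 201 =4.85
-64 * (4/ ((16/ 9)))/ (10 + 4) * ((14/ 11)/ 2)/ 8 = -9/ 11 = -0.82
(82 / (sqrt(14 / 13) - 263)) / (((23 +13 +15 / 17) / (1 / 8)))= -2383043 / 2255150964 - 697 * sqrt(182) / 2255150964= -0.00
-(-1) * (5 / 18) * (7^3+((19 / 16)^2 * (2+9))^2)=191238445 / 1179648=162.11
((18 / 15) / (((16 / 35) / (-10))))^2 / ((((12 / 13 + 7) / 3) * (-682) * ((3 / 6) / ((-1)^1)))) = 429975 / 561968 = 0.77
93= 93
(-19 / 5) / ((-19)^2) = -1 / 95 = -0.01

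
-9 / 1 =-9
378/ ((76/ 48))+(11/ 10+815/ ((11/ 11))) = 200419/ 190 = 1054.84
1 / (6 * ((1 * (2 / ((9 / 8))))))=3 / 32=0.09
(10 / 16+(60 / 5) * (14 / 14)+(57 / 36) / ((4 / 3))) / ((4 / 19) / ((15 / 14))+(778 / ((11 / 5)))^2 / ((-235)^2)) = 16835197665 / 2999585984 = 5.61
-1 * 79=-79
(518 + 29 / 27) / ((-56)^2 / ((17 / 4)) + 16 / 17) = 47651 / 67824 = 0.70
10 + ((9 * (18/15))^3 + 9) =159839/125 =1278.71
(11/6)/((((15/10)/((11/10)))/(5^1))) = 6.72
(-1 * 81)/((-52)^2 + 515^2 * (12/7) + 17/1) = -189/1067249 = -0.00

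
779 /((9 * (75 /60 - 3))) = -3116 /63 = -49.46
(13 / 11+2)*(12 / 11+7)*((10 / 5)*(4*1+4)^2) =398720 / 121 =3295.21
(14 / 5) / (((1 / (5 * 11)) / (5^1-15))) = -1540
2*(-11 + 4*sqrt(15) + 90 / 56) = 12.20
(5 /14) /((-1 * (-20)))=1 /56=0.02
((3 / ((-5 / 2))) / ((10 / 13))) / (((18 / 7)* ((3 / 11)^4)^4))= -4181425417585066651 / 6457008150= -647579392.88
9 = 9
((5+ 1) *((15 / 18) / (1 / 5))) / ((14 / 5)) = 125 / 14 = 8.93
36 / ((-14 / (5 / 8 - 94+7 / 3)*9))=2185 / 84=26.01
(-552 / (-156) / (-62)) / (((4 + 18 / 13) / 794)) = -9131 / 1085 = -8.42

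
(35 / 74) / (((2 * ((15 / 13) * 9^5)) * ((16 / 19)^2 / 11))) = 361361 / 6711745536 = 0.00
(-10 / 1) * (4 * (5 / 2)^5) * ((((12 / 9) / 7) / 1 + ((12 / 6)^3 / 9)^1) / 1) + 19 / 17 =-4514428 / 1071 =-4215.15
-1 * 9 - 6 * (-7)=33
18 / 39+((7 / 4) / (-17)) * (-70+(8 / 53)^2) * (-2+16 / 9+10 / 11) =6518684 / 1205061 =5.41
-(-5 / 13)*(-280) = -1400 / 13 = -107.69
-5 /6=-0.83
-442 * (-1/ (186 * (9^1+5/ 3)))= 221/ 992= 0.22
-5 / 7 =-0.71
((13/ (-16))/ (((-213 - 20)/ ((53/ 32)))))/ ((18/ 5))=3445/ 2147328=0.00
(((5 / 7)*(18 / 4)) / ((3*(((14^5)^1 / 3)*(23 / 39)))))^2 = 3080025 / 29991079646531584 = 0.00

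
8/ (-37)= -8/ 37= -0.22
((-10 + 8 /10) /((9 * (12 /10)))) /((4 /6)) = -23 /18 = -1.28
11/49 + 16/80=104/245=0.42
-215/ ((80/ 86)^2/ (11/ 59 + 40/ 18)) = -598.45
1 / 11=0.09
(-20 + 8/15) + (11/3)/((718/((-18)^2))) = -95918/5385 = -17.81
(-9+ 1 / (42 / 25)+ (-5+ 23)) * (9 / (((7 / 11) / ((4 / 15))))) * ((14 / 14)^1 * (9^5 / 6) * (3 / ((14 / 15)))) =785292651 / 686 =1144741.47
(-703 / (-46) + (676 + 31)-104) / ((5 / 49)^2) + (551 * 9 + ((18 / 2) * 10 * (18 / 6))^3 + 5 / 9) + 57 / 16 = 1635079998727 / 82800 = 19747342.98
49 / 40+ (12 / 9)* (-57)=-2991 / 40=-74.78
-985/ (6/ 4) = -1970/ 3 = -656.67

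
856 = 856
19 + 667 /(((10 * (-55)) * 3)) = 30683 /1650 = 18.60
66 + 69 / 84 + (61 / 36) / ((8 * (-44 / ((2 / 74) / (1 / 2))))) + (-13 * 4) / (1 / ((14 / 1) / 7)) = -61011355 / 1641024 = -37.18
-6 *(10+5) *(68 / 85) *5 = -360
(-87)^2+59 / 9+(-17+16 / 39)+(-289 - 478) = 794660 / 117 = 6791.97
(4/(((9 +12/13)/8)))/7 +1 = 1319/903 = 1.46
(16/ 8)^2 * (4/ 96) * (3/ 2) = 1/ 4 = 0.25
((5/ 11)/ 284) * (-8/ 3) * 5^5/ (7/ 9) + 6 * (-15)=-585780/ 5467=-107.15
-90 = -90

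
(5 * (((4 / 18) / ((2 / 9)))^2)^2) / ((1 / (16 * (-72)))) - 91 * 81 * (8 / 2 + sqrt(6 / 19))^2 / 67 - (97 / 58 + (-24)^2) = -600466285 / 73834 - 58968 * sqrt(114) / 1273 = -8627.24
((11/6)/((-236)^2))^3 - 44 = -1642020010901764813/37318636611403776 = -44.00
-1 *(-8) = 8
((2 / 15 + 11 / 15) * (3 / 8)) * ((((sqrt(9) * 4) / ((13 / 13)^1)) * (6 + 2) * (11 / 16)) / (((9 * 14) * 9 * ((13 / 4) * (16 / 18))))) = 11 / 1680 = 0.01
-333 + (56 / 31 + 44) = -8903 / 31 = -287.19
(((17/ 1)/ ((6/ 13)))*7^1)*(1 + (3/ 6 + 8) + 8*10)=276913/ 12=23076.08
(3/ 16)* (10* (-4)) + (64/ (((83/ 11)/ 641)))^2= 407278292057/ 13778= 29560044.42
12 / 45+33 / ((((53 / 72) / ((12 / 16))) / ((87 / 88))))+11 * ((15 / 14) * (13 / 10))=543463 / 11130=48.83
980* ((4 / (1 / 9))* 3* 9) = 952560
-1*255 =-255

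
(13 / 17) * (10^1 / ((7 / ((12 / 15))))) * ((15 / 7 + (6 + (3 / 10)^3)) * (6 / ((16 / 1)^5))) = 2230371 / 54591488000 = 0.00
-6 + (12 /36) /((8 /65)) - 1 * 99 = -2455 /24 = -102.29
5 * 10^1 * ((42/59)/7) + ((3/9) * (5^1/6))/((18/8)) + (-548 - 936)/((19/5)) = -34987270/90801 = -385.32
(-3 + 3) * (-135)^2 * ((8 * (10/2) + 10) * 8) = 0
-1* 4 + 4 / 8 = -7 / 2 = -3.50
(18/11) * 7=126/11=11.45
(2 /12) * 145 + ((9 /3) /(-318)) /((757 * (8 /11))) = 46540327 /1925808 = 24.17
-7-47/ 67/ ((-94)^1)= -937/ 134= -6.99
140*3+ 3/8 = 3363/8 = 420.38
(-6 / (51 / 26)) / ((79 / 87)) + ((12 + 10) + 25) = 43.63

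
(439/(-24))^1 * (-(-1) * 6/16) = -439/64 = -6.86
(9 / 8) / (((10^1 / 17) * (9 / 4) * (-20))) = -17 / 400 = -0.04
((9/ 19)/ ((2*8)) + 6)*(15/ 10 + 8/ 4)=12831/ 608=21.10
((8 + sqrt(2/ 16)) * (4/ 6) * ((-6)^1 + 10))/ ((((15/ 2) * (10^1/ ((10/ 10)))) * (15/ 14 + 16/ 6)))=28 * sqrt(2)/ 11775 + 896/ 11775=0.08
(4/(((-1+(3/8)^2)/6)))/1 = -1536/55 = -27.93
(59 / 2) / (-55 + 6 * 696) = 59 / 8242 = 0.01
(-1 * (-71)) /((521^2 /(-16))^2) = 18176 /73680216481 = 0.00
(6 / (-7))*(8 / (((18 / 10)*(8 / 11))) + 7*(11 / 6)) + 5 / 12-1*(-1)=-415 / 28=-14.82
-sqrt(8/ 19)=-2* sqrt(38)/ 19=-0.65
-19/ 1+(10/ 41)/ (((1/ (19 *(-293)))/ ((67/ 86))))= -1898442/ 1763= -1076.82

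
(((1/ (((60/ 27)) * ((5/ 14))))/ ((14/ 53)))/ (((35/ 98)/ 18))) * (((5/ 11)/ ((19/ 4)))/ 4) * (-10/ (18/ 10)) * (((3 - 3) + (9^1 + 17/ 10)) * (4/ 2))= -714546/ 1045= -683.78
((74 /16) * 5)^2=534.77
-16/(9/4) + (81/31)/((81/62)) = -46/9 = -5.11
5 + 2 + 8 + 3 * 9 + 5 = 47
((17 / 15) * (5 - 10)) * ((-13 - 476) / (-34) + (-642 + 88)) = 18347 / 6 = 3057.83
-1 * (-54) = 54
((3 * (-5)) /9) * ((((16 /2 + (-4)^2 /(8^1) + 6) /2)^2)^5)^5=-7136238463529799405291429847247475681913733120 /3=-2378746154509933135097143000000000000000000000.00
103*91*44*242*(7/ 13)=53740456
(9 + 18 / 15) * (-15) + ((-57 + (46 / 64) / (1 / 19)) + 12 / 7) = -43597 / 224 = -194.63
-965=-965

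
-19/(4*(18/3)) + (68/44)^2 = 4637/2904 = 1.60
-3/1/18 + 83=497/6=82.83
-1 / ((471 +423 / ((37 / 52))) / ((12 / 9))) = -148 / 118269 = -0.00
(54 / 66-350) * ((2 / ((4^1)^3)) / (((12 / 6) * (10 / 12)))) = -11523 / 1760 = -6.55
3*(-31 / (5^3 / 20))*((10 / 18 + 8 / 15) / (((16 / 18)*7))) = -651 / 250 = -2.60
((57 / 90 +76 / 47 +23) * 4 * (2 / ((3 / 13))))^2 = 3427519038736 / 4473225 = 766229.97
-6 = -6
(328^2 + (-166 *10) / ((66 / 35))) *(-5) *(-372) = 2183157640 / 11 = 198468876.36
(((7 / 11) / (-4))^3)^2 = 117649 / 7256313856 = 0.00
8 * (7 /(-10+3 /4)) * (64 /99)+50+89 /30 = 1796809 /36630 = 49.05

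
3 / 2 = 1.50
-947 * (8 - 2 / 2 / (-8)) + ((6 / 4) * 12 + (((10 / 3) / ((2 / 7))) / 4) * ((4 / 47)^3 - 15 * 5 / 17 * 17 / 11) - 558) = -226243245595 / 27409272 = -8254.26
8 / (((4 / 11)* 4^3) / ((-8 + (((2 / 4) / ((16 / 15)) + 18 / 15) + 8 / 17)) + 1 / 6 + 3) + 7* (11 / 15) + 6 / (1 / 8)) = 29017560 / 161390561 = 0.18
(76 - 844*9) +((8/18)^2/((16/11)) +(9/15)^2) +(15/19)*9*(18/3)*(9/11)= -3167679914/423225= -7484.62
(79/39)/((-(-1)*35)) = 79/1365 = 0.06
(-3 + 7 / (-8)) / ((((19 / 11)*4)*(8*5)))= -341 / 24320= -0.01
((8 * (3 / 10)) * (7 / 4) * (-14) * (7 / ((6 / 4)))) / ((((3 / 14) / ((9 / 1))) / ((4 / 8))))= -28812 / 5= -5762.40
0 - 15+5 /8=-115 /8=-14.38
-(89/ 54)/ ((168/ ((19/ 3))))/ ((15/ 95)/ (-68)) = 546193/ 20412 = 26.76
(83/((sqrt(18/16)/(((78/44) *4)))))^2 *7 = 260789984/121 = 2155289.12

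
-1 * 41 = -41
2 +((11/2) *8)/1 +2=48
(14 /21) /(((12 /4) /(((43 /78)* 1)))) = 43 /351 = 0.12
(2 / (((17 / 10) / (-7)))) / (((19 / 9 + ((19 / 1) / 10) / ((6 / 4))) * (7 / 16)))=-1800 / 323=-5.57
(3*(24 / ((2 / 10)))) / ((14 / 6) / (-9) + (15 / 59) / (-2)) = -1146960 / 1231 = -931.73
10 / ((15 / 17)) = 34 / 3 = 11.33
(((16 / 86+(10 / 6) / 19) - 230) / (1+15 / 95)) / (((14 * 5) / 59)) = -4745783 / 28380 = -167.22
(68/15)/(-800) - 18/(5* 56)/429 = -17467/3003000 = -0.01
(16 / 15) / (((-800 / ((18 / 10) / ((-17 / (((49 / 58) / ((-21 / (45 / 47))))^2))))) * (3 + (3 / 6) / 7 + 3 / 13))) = 120393 / 1898082587300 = 0.00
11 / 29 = 0.38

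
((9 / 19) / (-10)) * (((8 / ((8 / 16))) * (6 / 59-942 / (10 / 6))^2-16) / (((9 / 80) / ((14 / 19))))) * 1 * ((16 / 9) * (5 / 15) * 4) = -3187195185348608 / 848232675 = -3757453.91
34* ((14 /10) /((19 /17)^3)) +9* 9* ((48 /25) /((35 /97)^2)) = 258079180678 /210056875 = 1228.62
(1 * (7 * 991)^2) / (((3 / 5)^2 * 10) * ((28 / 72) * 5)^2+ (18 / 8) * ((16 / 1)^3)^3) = 0.00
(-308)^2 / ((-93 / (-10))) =10200.43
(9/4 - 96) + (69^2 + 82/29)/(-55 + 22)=-911479/3828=-238.11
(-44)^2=1936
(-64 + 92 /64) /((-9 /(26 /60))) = 13013 /4320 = 3.01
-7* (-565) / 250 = 791 / 50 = 15.82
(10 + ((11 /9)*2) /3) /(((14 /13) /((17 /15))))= 11.38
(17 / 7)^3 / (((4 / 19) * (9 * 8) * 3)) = 93347 / 296352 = 0.31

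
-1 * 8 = -8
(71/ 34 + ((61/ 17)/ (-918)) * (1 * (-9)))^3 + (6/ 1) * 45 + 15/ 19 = 3471624057734/ 12382572897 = 280.36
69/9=23/3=7.67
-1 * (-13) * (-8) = -104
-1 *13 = -13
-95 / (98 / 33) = -3135 / 98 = -31.99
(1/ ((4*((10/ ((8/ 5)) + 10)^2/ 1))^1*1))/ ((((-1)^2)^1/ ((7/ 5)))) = 28/ 21125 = 0.00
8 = 8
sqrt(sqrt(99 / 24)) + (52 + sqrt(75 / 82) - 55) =-3 + 5 *sqrt(246) / 82 + 66^(1 / 4) / 2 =-0.62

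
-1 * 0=0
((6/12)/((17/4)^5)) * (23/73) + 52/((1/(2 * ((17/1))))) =183252435624/103649561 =1768.00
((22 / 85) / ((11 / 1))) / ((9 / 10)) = 4 / 153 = 0.03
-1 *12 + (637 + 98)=723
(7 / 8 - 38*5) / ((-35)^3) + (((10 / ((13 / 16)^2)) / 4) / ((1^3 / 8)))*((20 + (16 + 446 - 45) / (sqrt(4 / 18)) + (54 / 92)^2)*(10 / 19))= 189004899610547 / 582626317000 + 32025600*sqrt(2) / 3211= 14429.37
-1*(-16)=16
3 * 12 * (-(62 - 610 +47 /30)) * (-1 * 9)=-885222 /5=-177044.40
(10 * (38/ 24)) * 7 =665/ 6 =110.83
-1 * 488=-488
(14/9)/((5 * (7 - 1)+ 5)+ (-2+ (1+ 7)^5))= 14/295209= 0.00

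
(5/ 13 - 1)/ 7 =-8/ 91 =-0.09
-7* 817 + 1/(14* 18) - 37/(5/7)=-7271203/1260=-5770.80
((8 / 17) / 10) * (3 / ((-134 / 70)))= -84 / 1139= -0.07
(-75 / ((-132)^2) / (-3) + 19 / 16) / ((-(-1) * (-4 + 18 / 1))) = 5179 / 60984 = 0.08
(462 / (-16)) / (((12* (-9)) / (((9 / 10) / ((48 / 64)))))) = 77 / 240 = 0.32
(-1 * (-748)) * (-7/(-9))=5236/9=581.78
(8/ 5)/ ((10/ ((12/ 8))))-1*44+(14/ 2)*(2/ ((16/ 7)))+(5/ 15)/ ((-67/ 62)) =-1525327/ 40200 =-37.94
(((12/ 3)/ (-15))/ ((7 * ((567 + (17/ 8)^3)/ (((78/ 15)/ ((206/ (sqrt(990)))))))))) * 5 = -2048 * sqrt(110)/ 81865945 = -0.00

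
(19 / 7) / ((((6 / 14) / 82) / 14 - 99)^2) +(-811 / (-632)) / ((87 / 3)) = 516508488548827 / 11600108360926488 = 0.04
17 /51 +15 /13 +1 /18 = 361 /234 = 1.54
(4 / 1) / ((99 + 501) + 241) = 0.00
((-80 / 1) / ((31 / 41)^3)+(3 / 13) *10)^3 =-354656013076509940531000 / 58087849886994187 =-6105511.11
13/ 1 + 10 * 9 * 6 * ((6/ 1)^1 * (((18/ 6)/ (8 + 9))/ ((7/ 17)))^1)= 1401.57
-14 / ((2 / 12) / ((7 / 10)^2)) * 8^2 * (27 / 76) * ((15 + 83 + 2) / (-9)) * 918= 181367424 / 19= 9545653.89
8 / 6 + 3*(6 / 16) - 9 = -157 / 24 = -6.54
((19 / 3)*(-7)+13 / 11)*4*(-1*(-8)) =-45568 / 33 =-1380.85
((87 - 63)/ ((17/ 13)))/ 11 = 312/ 187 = 1.67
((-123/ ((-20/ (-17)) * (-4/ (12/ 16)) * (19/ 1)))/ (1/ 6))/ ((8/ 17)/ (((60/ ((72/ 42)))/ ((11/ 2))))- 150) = -2239461/ 54237248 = -0.04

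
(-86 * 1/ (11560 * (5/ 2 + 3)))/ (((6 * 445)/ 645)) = -1849/ 5658620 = -0.00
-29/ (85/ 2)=-58/ 85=-0.68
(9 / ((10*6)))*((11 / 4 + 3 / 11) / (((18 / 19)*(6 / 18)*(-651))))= -361 / 163680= -0.00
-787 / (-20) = 787 / 20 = 39.35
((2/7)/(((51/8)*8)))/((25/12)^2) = 96/74375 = 0.00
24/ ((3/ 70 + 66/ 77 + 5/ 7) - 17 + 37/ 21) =-5040/ 2861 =-1.76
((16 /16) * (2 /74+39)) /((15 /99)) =47652 /185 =257.58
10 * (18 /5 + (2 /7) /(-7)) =35.59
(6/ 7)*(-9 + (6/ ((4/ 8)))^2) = 810/ 7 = 115.71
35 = 35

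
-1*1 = -1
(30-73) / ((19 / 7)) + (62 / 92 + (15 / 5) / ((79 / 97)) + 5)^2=17995467719 / 250913164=71.72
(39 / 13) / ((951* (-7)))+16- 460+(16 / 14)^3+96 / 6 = -426.51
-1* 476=-476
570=570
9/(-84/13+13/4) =-468/167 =-2.80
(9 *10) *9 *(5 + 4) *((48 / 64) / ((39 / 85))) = 309825 / 26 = 11916.35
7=7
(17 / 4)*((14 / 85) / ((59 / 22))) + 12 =3617 / 295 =12.26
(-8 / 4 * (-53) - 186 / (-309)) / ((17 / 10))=109800 / 1751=62.71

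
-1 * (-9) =9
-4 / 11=-0.36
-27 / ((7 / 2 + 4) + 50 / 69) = -3726 / 1135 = -3.28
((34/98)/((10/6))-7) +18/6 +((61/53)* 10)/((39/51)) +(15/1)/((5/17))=62.26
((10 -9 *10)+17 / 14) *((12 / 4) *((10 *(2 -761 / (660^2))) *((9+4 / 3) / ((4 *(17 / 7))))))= -29762920727 / 5924160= -5023.99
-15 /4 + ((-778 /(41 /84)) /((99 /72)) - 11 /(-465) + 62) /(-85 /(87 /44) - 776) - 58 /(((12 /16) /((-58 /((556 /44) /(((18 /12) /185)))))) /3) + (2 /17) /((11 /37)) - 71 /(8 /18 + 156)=6.17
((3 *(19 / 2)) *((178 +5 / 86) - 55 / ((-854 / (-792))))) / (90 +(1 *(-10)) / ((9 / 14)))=2393437923 / 49207480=48.64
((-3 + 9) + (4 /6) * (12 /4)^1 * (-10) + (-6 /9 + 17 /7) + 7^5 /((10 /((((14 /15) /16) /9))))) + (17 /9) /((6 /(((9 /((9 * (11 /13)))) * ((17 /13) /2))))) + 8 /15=-157469 /277200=-0.57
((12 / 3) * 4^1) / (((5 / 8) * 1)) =128 / 5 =25.60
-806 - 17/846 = -681893/846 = -806.02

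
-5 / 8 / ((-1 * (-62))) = -5 / 496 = -0.01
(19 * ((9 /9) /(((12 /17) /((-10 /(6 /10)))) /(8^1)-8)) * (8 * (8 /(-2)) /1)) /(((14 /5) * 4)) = 646000 /95263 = 6.78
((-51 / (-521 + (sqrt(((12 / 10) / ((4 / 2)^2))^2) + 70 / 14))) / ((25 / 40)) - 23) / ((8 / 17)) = -667505 / 13752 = -48.54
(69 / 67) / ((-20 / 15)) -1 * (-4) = 865 / 268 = 3.23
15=15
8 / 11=0.73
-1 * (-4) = 4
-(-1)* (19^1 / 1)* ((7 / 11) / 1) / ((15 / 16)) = 2128 / 165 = 12.90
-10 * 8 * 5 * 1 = -400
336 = 336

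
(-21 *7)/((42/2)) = -7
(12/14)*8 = 48/7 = 6.86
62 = 62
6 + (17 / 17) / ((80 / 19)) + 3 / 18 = 1537 / 240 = 6.40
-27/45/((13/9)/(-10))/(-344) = -0.01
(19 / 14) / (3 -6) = -19 / 42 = -0.45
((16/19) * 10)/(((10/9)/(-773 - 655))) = -205632/19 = -10822.74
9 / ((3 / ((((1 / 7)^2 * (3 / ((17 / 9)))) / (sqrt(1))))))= 81 / 833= 0.10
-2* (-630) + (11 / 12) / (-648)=9797749 / 7776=1260.00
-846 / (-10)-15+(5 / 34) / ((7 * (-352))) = 29154023 / 418880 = 69.60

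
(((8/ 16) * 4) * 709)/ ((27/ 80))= 113440/ 27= 4201.48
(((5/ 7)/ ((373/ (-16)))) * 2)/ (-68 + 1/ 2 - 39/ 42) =160/ 178667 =0.00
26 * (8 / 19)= 208 / 19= 10.95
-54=-54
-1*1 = -1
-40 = -40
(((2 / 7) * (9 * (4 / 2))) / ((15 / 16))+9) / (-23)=-507 / 805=-0.63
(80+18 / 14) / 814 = 569 / 5698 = 0.10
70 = 70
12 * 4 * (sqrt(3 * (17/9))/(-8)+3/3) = 48 - 2 * sqrt(51) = 33.72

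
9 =9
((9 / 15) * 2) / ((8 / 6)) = 9 / 10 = 0.90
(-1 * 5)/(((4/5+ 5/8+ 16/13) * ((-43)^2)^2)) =-2600/4721364181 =-0.00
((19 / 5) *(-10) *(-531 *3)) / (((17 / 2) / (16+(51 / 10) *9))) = 37470546 / 85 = 440829.95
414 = 414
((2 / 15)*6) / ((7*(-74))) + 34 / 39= 43952 / 50505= 0.87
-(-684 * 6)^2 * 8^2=-1077940224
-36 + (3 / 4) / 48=-2303 / 64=-35.98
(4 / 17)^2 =16 / 289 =0.06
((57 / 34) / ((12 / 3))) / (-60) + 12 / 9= 10823 / 8160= 1.33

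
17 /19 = 0.89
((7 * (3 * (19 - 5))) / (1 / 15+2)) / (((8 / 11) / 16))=97020 / 31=3129.68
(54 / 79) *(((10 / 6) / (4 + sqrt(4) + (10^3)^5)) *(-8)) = -360 / 39500000000000237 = -0.00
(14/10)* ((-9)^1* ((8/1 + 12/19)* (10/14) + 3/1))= -10971/95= -115.48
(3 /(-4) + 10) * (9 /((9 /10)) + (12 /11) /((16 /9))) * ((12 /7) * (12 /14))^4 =29022084864 /63412811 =457.67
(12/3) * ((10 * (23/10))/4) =23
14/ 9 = 1.56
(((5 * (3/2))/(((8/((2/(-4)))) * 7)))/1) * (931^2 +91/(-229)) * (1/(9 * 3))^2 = -2625505/32976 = -79.62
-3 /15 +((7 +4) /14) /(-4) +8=2129 /280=7.60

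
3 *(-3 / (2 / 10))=-45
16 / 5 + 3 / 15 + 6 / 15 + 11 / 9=226 / 45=5.02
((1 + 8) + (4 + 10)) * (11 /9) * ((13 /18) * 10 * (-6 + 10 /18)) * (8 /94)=-3223220 /34263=-94.07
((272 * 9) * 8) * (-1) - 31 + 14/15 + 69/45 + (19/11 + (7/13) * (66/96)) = -673030159/34320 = -19610.44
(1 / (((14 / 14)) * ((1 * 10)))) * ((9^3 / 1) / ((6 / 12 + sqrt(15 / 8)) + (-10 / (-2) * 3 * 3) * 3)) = 395118 / 734335 - 729 * sqrt(30) / 734335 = 0.53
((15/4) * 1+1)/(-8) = -0.59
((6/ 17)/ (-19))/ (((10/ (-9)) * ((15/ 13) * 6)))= 39/ 16150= 0.00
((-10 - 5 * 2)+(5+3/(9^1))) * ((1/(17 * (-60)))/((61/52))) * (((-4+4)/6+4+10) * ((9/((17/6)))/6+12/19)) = 200200/1004853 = 0.20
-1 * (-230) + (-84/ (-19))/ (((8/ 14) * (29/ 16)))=129082/ 551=234.27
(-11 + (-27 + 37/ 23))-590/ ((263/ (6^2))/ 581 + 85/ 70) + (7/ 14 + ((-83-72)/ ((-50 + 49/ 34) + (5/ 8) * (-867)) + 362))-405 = -53035412180211/ 94785421394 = -559.53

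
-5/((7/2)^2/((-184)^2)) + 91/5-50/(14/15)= -3394266/245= -13854.15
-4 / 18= -0.22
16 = 16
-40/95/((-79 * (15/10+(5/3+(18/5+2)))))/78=40/5131919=0.00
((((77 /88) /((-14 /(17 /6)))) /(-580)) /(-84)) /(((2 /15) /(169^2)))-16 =-10463393 /623616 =-16.78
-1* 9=-9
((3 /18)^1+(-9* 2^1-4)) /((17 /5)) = -655 /102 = -6.42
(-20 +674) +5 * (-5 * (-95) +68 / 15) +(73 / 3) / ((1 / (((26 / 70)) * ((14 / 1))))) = 15891 / 5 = 3178.20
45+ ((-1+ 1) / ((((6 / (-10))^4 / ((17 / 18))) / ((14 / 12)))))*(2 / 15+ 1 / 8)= 45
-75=-75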